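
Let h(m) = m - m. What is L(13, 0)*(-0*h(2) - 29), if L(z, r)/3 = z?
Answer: -1131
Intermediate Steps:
h(m) = 0
L(z, r) = 3*z
L(13, 0)*(-0*h(2) - 29) = (3*13)*(-0*0 - 29) = 39*(-1*0 - 29) = 39*(0 - 29) = 39*(-29) = -1131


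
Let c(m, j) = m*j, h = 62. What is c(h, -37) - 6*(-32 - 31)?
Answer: -1916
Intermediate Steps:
c(m, j) = j*m
c(h, -37) - 6*(-32 - 31) = -37*62 - 6*(-32 - 31) = -2294 - 6*(-63) = -2294 - 1*(-378) = -2294 + 378 = -1916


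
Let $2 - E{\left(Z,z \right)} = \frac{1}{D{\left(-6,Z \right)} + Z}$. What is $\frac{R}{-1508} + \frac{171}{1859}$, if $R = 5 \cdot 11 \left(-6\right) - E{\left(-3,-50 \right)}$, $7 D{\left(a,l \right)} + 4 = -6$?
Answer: $\frac{2087673}{6684964} \approx 0.31229$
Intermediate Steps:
$D{\left(a,l \right)} = - \frac{10}{7}$ ($D{\left(a,l \right)} = - \frac{4}{7} + \frac{1}{7} \left(-6\right) = - \frac{4}{7} - \frac{6}{7} = - \frac{10}{7}$)
$E{\left(Z,z \right)} = 2 - \frac{1}{- \frac{10}{7} + Z}$
$R = - \frac{10299}{31}$ ($R = 5 \cdot 11 \left(-6\right) - \frac{-27 + 14 \left(-3\right)}{-10 + 7 \left(-3\right)} = 55 \left(-6\right) - \frac{-27 - 42}{-10 - 21} = -330 - \frac{1}{-31} \left(-69\right) = -330 - \left(- \frac{1}{31}\right) \left(-69\right) = -330 - \frac{69}{31} = - \frac{10299}{31} \approx -332.23$)
$\frac{R}{-1508} + \frac{171}{1859} = - \frac{10299}{31 \left(-1508\right)} + \frac{171}{1859} = \left(- \frac{10299}{31}\right) \left(- \frac{1}{1508}\right) + 171 \cdot \frac{1}{1859} = \frac{10299}{46748} + \frac{171}{1859} = \frac{2087673}{6684964}$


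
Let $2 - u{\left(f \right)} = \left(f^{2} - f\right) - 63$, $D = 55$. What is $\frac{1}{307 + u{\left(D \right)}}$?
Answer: $- \frac{1}{2598} \approx -0.00038491$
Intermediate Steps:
$u{\left(f \right)} = 65 + f - f^{2}$ ($u{\left(f \right)} = 2 - \left(\left(f^{2} - f\right) - 63\right) = 2 - \left(-63 + f^{2} - f\right) = 2 + \left(63 + f - f^{2}\right) = 65 + f - f^{2}$)
$\frac{1}{307 + u{\left(D \right)}} = \frac{1}{307 + \left(65 + 55 - 55^{2}\right)} = \frac{1}{307 + \left(65 + 55 - 3025\right)} = \frac{1}{307 - 2905} = \frac{1}{-2598} = - \frac{1}{2598}$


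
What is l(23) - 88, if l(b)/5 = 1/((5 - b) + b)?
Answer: -87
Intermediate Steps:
l(b) = 1 (l(b) = 5/((5 - b) + b) = 5/5 = 5*(1/5) = 1)
l(23) - 88 = 1 - 88 = -87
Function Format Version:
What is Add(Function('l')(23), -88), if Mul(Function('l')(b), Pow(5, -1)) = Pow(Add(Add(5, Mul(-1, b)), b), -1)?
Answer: -87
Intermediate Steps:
Function('l')(b) = 1 (Function('l')(b) = Mul(5, Pow(Add(Add(5, Mul(-1, b)), b), -1)) = Mul(5, Pow(5, -1)) = Mul(5, Rational(1, 5)) = 1)
Add(Function('l')(23), -88) = Add(1, -88) = -87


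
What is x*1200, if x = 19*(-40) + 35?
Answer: -870000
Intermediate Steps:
x = -725 (x = -760 + 35 = -725)
x*1200 = -725*1200 = -870000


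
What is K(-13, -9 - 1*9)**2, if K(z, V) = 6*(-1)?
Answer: 36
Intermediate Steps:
K(z, V) = -6
K(-13, -9 - 1*9)**2 = (-6)**2 = 36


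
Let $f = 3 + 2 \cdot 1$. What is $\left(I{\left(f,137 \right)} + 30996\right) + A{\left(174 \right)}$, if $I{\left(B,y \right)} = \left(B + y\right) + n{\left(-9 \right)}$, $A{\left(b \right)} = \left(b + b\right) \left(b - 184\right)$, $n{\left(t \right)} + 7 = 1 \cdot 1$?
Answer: $27652$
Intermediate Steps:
$n{\left(t \right)} = -6$ ($n{\left(t \right)} = -7 + 1 \cdot 1 = -7 + 1 = -6$)
$A{\left(b \right)} = 2 b \left(-184 + b\right)$
$f = 5$ ($f = 3 + 2 = 5$)
$I{\left(B,y \right)} = -6 + B + y$ ($I{\left(B,y \right)} = \left(B + y\right) - 6 = -6 + B + y$)
$\left(I{\left(f,137 \right)} + 30996\right) + A{\left(174 \right)} = \left(\left(-6 + 5 + 137\right) + 30996\right) + 2 \cdot 174 \left(-184 + 174\right) = \left(136 + 30996\right) + 2 \cdot 174 \left(-10\right) = 31132 - 3480 = 27652$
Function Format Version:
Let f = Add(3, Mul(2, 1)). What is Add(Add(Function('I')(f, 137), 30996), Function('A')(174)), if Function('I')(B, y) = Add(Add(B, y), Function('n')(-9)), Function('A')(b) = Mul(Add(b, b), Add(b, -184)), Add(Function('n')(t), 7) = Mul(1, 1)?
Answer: 27652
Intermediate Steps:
Function('n')(t) = -6 (Function('n')(t) = Add(-7, Mul(1, 1)) = Add(-7, 1) = -6)
Function('A')(b) = Mul(2, b, Add(-184, b)) (Function('A')(b) = Mul(Mul(2, b), Add(-184, b)) = Mul(2, b, Add(-184, b)))
f = 5 (f = Add(3, 2) = 5)
Function('I')(B, y) = Add(-6, B, y) (Function('I')(B, y) = Add(Add(B, y), -6) = Add(-6, B, y))
Add(Add(Function('I')(f, 137), 30996), Function('A')(174)) = Add(Add(Add(-6, 5, 137), 30996), Mul(2, 174, Add(-184, 174))) = Add(Add(136, 30996), Mul(2, 174, -10)) = Add(31132, -3480) = 27652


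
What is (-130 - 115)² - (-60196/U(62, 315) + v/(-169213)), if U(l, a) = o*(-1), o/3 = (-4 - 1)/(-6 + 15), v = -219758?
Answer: 7394708189/76915 ≈ 96141.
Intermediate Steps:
o = -5/3 (o = 3*((-4 - 1)/(-6 + 15)) = 3*(-5/9) = -5/3 ≈ -1.6667)
U(l, a) = 5/3 (U(l, a) = -5/3*(-1) = 5/3)
(-130 - 115)² - (-60196/U(62, 315) + v/(-169213)) = (-130 - 115)² - (-60196/5/3 - 219758/(-169213)) = (-245)² - (-60196*⅗ - 219758*(-1/169213)) = 60025 - (-180588/5 + 19978/15383) = 60025 - 1*(-2777885314/76915) = 60025 + 2777885314/76915 = 7394708189/76915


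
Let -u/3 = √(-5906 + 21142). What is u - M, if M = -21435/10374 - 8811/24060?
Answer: 33729523/13866580 - 6*√3809 ≈ -367.87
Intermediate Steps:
u = -6*√3809 (u = -3*√(-5906 + 21142) = -6*√3809 ≈ -370.30)
M = -33729523/13866580 (M = -21435*1/10374 - 8811*1/24060 = -7145/3458 - 2937/8020 = -33729523/13866580 ≈ -2.4324)
u - M = -6*√3809 - 1*(-33729523/13866580) = -6*√3809 + 33729523/13866580 = 33729523/13866580 - 6*√3809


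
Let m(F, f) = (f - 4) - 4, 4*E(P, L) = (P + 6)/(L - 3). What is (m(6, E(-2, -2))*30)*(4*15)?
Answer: -14760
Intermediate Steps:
E(P, L) = (6 + P)/(4*(-3 + L)) (E(P, L) = ((P + 6)/(L - 3))/4 = ((6 + P)/(-3 + L))/4 = (6 + P)/(4*(-3 + L)))
m(F, f) = -8 + f (m(F, f) = (-4 + f) - 4 = -8 + f)
(m(6, E(-2, -2))*30)*(4*15) = ((-8 + (6 - 2)/(4*(-3 - 2)))*30)*(4*15) = ((-8 + (¼)*4/(-5))*30)*60 = ((-8 + (¼)*(-⅕)*4)*30)*60 = ((-8 - ⅕)*30)*60 = -41/5*30*60 = -246*60 = -14760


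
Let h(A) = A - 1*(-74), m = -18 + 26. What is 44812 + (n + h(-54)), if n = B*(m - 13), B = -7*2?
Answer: 44902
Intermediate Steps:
m = 8
B = -14
n = 70 (n = -14*(8 - 13) = -14*(-5) = 70)
h(A) = 74 + A (h(A) = A + 74 = 74 + A)
44812 + (n + h(-54)) = 44812 + (70 + (74 - 54)) = 44812 + (70 + 20) = 44812 + 90 = 44902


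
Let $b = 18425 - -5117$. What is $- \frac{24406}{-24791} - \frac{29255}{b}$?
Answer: $- \frac{150694653}{583629722} \approx -0.2582$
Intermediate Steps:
$b = 23542$ ($b = 18425 + 5117 = 23542$)
$- \frac{24406}{-24791} - \frac{29255}{b} = - \frac{24406}{-24791} - \frac{29255}{23542} = \left(-24406\right) \left(- \frac{1}{24791}\right) - \frac{29255}{23542} = \frac{24406}{24791} - \frac{29255}{23542} = - \frac{150694653}{583629722}$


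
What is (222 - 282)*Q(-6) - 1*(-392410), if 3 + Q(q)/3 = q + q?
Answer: 395110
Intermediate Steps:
Q(q) = -9 + 6*q (Q(q) = -9 + 3*(q + q) = -9 + 3*(2*q) = -9 + 6*q)
(222 - 282)*Q(-6) - 1*(-392410) = (222 - 282)*(-9 + 6*(-6)) - 1*(-392410) = -60*(-9 - 36) + 392410 = -60*(-45) + 392410 = 2700 + 392410 = 395110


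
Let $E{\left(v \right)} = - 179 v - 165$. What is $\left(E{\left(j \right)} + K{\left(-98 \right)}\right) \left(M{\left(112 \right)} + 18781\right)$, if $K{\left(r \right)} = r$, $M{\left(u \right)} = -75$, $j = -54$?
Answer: $175892518$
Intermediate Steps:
$E{\left(v \right)} = -165 - 179 v$
$\left(E{\left(j \right)} + K{\left(-98 \right)}\right) \left(M{\left(112 \right)} + 18781\right) = \left(\left(-165 - -9666\right) - 98\right) \left(-75 + 18781\right) = \left(\left(-165 + 9666\right) - 98\right) 18706 = \left(9501 - 98\right) 18706 = 9403 \cdot 18706 = 175892518$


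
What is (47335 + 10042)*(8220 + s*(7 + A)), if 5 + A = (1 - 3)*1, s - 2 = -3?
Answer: 471638940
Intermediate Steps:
s = -1 (s = 2 - 3 = -1)
A = -7 (A = -5 + (1 - 3)*1 = -5 - 2*1 = -5 - 2 = -7)
(47335 + 10042)*(8220 + s*(7 + A)) = (47335 + 10042)*(8220 - (7 - 7)) = 57377*(8220 - 1*0) = 57377*(8220 + 0) = 57377*8220 = 471638940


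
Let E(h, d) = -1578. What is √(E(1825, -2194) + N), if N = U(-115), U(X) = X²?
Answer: √11647 ≈ 107.92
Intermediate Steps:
N = 13225 (N = (-115)² = 13225)
√(E(1825, -2194) + N) = √(-1578 + 13225) = √11647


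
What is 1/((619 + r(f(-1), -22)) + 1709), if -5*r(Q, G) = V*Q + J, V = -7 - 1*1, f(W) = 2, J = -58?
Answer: 5/11714 ≈ 0.00042684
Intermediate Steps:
V = -8 (V = -7 - 1 = -8)
r(Q, G) = 58/5 + 8*Q/5 (r(Q, G) = -(-8*Q - 58)/5 = -(-58 - 8*Q)/5 = 58/5 + 8*Q/5)
1/((619 + r(f(-1), -22)) + 1709) = 1/((619 + (58/5 + (8/5)*2)) + 1709) = 1/((619 + (58/5 + 16/5)) + 1709) = 1/((619 + 74/5) + 1709) = 1/(3169/5 + 1709) = 1/(11714/5) = 5/11714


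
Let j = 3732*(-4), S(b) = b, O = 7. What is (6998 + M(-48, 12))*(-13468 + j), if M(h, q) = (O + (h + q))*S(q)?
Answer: -188833400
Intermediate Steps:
j = -14928
M(h, q) = q*(7 + h + q) (M(h, q) = (7 + (h + q))*q = (7 + h + q)*q = q*(7 + h + q))
(6998 + M(-48, 12))*(-13468 + j) = (6998 + 12*(7 - 48 + 12))*(-13468 - 14928) = (6998 + 12*(-29))*(-28396) = (6998 - 348)*(-28396) = 6650*(-28396) = -188833400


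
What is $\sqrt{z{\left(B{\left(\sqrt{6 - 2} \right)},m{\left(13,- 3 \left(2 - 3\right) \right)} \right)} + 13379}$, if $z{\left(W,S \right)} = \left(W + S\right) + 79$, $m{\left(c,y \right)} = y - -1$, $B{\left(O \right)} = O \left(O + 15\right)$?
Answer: $2 \sqrt{3374} \approx 116.17$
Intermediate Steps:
$B{\left(O \right)} = O \left(15 + O\right)$
$m{\left(c,y \right)} = 1 + y$ ($m{\left(c,y \right)} = y + 1 = 1 + y$)
$z{\left(W,S \right)} = 79 + S + W$ ($z{\left(W,S \right)} = \left(S + W\right) + 79 = 79 + S + W$)
$\sqrt{z{\left(B{\left(\sqrt{6 - 2} \right)},m{\left(13,- 3 \left(2 - 3\right) \right)} \right)} + 13379} = \sqrt{\left(79 - \left(-1 + 3 \left(2 - 3\right)\right) + \sqrt{6 - 2} \left(15 + \sqrt{6 - 2}\right)\right) + 13379} = \sqrt{\left(79 + \left(1 - -3\right) + \sqrt{4} \left(15 + \sqrt{4}\right)\right) + 13379} = \sqrt{\left(79 + \left(1 + 3\right) + 2 \left(15 + 2\right)\right) + 13379} = \sqrt{\left(79 + 4 + 2 \cdot 17\right) + 13379} = \sqrt{\left(79 + 4 + 34\right) + 13379} = \sqrt{117 + 13379} = \sqrt{13496} = 2 \sqrt{3374}$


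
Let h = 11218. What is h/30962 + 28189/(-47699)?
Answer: -168850218/738428219 ≈ -0.22866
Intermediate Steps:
h/30962 + 28189/(-47699) = 11218/30962 + 28189/(-47699) = 11218*(1/30962) + 28189*(-1/47699) = 5609/15481 - 28189/47699 = -168850218/738428219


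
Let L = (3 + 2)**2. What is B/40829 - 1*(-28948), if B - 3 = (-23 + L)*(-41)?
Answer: 1181917813/40829 ≈ 28948.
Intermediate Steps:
L = 25 (L = 5**2 = 25)
B = -79 (B = 3 + (-23 + 25)*(-41) = 3 + 2*(-41) = 3 - 82 = -79)
B/40829 - 1*(-28948) = -79/40829 - 1*(-28948) = -79*1/40829 + 28948 = -79/40829 + 28948 = 1181917813/40829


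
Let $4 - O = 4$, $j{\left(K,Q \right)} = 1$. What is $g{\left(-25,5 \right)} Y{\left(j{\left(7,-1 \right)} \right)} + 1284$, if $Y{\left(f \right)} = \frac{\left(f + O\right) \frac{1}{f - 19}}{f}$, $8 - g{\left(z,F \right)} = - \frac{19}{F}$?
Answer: $\frac{115501}{90} \approx 1283.3$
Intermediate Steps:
$O = 0$ ($O = 4 - 4 = 0$)
$g{\left(z,F \right)} = 8 + \frac{19}{F}$ ($g{\left(z,F \right)} = 8 - - \frac{19}{F} = 8 + \frac{19}{F}$)
$Y{\left(f \right)} = \frac{1}{-19 + f}$ ($Y{\left(f \right)} = \frac{\left(f + 0\right) \frac{1}{f - 19}}{f} = \frac{f \frac{1}{-19 + f}}{f} = \frac{1}{-19 + f}$)
$g{\left(-25,5 \right)} Y{\left(j{\left(7,-1 \right)} \right)} + 1284 = \frac{8 + \frac{19}{5}}{-19 + 1} + 1284 = \frac{8 + 19 \cdot \frac{1}{5}}{-18} + 1284 = \left(8 + \frac{19}{5}\right) \left(- \frac{1}{18}\right) + 1284 = \frac{59}{5} \left(- \frac{1}{18}\right) + 1284 = - \frac{59}{90} + 1284 = \frac{115501}{90}$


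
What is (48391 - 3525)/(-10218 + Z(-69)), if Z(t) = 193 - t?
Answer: -22433/4978 ≈ -4.5064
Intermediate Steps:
(48391 - 3525)/(-10218 + Z(-69)) = (48391 - 3525)/(-10218 + (193 - 1*(-69))) = 44866/(-10218 + (193 + 69)) = 44866/(-10218 + 262) = 44866/(-9956) = 44866*(-1/9956) = -22433/4978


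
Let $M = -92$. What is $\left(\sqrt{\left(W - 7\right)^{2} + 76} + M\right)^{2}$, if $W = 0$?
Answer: $8589 - 920 \sqrt{5} \approx 6531.8$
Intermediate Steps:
$\left(\sqrt{\left(W - 7\right)^{2} + 76} + M\right)^{2} = \left(\sqrt{\left(0 - 7\right)^{2} + 76} - 92\right)^{2} = \left(\sqrt{\left(-7\right)^{2} + 76} - 92\right)^{2} = \left(\sqrt{49 + 76} - 92\right)^{2} = \left(\sqrt{125} - 92\right)^{2} = \left(5 \sqrt{5} - 92\right)^{2} = \left(-92 + 5 \sqrt{5}\right)^{2}$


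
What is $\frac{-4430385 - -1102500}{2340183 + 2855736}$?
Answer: $- \frac{1109295}{1731973} \approx -0.64048$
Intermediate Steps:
$\frac{-4430385 - -1102500}{2340183 + 2855736} = \frac{-4430385 + 1102500}{5195919} = \left(-3327885\right) \frac{1}{5195919} = - \frac{1109295}{1731973}$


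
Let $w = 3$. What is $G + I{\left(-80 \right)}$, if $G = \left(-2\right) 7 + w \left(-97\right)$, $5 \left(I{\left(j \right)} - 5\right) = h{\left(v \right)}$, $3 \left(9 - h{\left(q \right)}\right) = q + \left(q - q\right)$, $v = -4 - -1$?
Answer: $-298$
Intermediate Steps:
$v = -3$ ($v = -4 + 1 = -3$)
$h{\left(q \right)} = 9 - \frac{q}{3}$ ($h{\left(q \right)} = 9 - \frac{q + \left(q - q\right)}{3} = 9 - \frac{q + 0}{3} = 9 - \frac{q}{3}$)
$I{\left(j \right)} = 7$ ($I{\left(j \right)} = 5 + \frac{9 - -1}{5} = 5 + \frac{9 + 1}{5} = 5 + \frac{1}{5} \cdot 10 = 5 + 2 = 7$)
$G = -305$ ($G = \left(-2\right) 7 + 3 \left(-97\right) = -14 - 291 = -305$)
$G + I{\left(-80 \right)} = -305 + 7 = -298$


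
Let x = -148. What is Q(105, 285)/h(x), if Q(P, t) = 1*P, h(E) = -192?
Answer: -35/64 ≈ -0.54688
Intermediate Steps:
Q(P, t) = P
Q(105, 285)/h(x) = 105/(-192) = 105*(-1/192) = -35/64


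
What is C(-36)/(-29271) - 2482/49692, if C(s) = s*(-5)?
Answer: -13599197/242422422 ≈ -0.056097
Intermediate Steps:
C(s) = -5*s
C(-36)/(-29271) - 2482/49692 = -5*(-36)/(-29271) - 2482/49692 = 180*(-1/29271) - 2482*1/49692 = -60/9757 - 1241/24846 = -13599197/242422422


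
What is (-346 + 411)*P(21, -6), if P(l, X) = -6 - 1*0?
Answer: -390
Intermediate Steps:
P(l, X) = -6 (P(l, X) = -6 + 0 = -6)
(-346 + 411)*P(21, -6) = (-346 + 411)*(-6) = 65*(-6) = -390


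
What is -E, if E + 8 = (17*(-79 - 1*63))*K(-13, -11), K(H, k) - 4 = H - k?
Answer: 4836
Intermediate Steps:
K(H, k) = 4 + H - k (K(H, k) = 4 + (H - k) = 4 + H - k)
E = -4836 (E = -8 + (17*(-79 - 1*63))*(4 - 13 - 1*(-11)) = -8 + (17*(-79 - 63))*(4 - 13 + 11) = -8 + (17*(-142))*2 = -8 - 2414*2 = -8 - 4828 = -4836)
-E = -1*(-4836) = 4836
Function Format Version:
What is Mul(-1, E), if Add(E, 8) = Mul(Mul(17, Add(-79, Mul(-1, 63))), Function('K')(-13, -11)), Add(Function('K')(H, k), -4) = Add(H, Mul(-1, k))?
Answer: 4836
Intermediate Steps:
Function('K')(H, k) = Add(4, H, Mul(-1, k)) (Function('K')(H, k) = Add(4, Add(H, Mul(-1, k))) = Add(4, H, Mul(-1, k)))
E = -4836 (E = Add(-8, Mul(Mul(17, Add(-79, Mul(-1, 63))), Add(4, -13, Mul(-1, -11)))) = Add(-8, Mul(Mul(17, Add(-79, -63)), Add(4, -13, 11))) = Add(-8, Mul(Mul(17, -142), 2)) = Add(-8, Mul(-2414, 2)) = Add(-8, -4828) = -4836)
Mul(-1, E) = Mul(-1, -4836) = 4836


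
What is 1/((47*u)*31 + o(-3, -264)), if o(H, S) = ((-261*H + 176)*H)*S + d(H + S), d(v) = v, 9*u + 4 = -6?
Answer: 9/6818779 ≈ 1.3199e-6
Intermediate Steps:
u = -10/9 (u = -4/9 + (⅑)*(-6) = -4/9 - ⅔ = -10/9 ≈ -1.1111)
o(H, S) = H + S + H*S*(176 - 261*H) (o(H, S) = ((-261*H + 176)*H)*S + (H + S) = ((176 - 261*H)*H)*S + (H + S) = (H*(176 - 261*H))*S + (H + S) = H*S*(176 - 261*H) + (H + S) = H + S + H*S*(176 - 261*H))
1/((47*u)*31 + o(-3, -264)) = 1/((47*(-10/9))*31 + (-3 - 264 - 261*(-264)*(-3)² + 176*(-3)*(-264))) = 1/(-470/9*31 + (-3 - 264 - 261*(-264)*9 + 139392)) = 1/(-14570/9 + (-3 - 264 + 620136 + 139392)) = 1/(-14570/9 + 759261) = 1/(6818779/9) = 9/6818779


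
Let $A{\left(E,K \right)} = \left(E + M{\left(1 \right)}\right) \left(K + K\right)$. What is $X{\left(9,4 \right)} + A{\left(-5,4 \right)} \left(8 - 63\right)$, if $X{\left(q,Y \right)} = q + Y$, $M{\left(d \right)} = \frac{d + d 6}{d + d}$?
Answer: $673$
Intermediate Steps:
$M{\left(d \right)} = \frac{7}{2}$ ($M{\left(d \right)} = \frac{d + 6 d}{2 d} = 7 d \frac{1}{2 d} = \frac{7}{2}$)
$A{\left(E,K \right)} = 2 K \left(\frac{7}{2} + E\right)$ ($A{\left(E,K \right)} = \left(E + \frac{7}{2}\right) \left(K + K\right) = \left(\frac{7}{2} + E\right) 2 K = 2 K \left(\frac{7}{2} + E\right)$)
$X{\left(q,Y \right)} = Y + q$
$X{\left(9,4 \right)} + A{\left(-5,4 \right)} \left(8 - 63\right) = \left(4 + 9\right) + 4 \left(7 + 2 \left(-5\right)\right) \left(8 - 63\right) = 13 + 4 \left(7 - 10\right) \left(8 - 63\right) = 13 + 4 \left(-3\right) \left(-55\right) = 13 - -660 = 13 + 660 = 673$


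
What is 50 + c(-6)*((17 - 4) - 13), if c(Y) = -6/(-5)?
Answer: 50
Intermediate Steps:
c(Y) = 6/5 (c(Y) = -6*(-⅕) = 6/5)
50 + c(-6)*((17 - 4) - 13) = 50 + 6*((17 - 4) - 13)/5 = 50 + 6*(13 - 13)/5 = 50 + (6/5)*0 = 50 + 0 = 50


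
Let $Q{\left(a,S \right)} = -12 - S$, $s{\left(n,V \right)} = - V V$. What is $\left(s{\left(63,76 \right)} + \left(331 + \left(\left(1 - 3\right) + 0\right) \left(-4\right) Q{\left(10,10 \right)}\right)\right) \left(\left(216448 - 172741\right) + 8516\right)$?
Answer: $-293545483$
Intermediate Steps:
$s{\left(n,V \right)} = - V^{2}$
$\left(s{\left(63,76 \right)} + \left(331 + \left(\left(1 - 3\right) + 0\right) \left(-4\right) Q{\left(10,10 \right)}\right)\right) \left(\left(216448 - 172741\right) + 8516\right) = \left(- 76^{2} + \left(331 + \left(\left(1 - 3\right) + 0\right) \left(-4\right) \left(-12 - 10\right)\right)\right) \left(\left(216448 - 172741\right) + 8516\right) = \left(\left(-1\right) 5776 + \left(331 + \left(\left(1 - 3\right) + 0\right) \left(-4\right) \left(-12 - 10\right)\right)\right) \left(\left(216448 - 172741\right) + 8516\right) = \left(-5776 + \left(331 + \left(-2 + 0\right) \left(-4\right) \left(-22\right)\right)\right) \left(43707 + 8516\right) = \left(-5776 + \left(331 + \left(-2\right) \left(-4\right) \left(-22\right)\right)\right) 52223 = \left(-5776 + \left(331 + 8 \left(-22\right)\right)\right) 52223 = \left(-5776 + \left(331 - 176\right)\right) 52223 = \left(-5776 + 155\right) 52223 = \left(-5621\right) 52223 = -293545483$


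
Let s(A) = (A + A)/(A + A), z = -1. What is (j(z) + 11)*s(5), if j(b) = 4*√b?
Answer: 11 + 4*I ≈ 11.0 + 4.0*I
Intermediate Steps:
s(A) = 1 (s(A) = (2*A)/((2*A)) = (2*A)*(1/(2*A)) = 1)
(j(z) + 11)*s(5) = (4*√(-1) + 11)*1 = (4*I + 11)*1 = (11 + 4*I)*1 = 11 + 4*I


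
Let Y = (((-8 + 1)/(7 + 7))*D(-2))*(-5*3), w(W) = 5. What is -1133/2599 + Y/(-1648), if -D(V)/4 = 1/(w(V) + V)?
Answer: -920597/2141576 ≈ -0.42987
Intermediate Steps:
D(V) = -4/(5 + V)
Y = -10 (Y = (((-8 + 1)/(7 + 7))*(-4/(5 - 2)))*(-5*3) = ((-7/14)*(-4/3))*(-15) = ((-7*1/14)*(-4*⅓))*(-15) = -½*(-4/3)*(-15) = (⅔)*(-15) = -10)
-1133/2599 + Y/(-1648) = -1133/2599 - 10/(-1648) = -1133*1/2599 - 10*(-1/1648) = -1133/2599 + 5/824 = -920597/2141576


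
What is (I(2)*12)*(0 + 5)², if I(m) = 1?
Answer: 300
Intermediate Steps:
(I(2)*12)*(0 + 5)² = (1*12)*(0 + 5)² = 12*5² = 12*25 = 300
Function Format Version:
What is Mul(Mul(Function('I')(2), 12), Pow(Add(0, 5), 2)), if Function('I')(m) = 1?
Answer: 300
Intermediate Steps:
Mul(Mul(Function('I')(2), 12), Pow(Add(0, 5), 2)) = Mul(Mul(1, 12), Pow(Add(0, 5), 2)) = Mul(12, Pow(5, 2)) = Mul(12, 25) = 300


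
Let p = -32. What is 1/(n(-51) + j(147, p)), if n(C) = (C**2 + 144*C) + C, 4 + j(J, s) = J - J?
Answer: -1/4798 ≈ -0.00020842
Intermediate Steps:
j(J, s) = -4 (j(J, s) = -4 + (J - J) = -4 + 0 = -4)
n(C) = C**2 + 145*C
1/(n(-51) + j(147, p)) = 1/(-51*(145 - 51) - 4) = 1/(-51*94 - 4) = 1/(-4794 - 4) = 1/(-4798) = -1/4798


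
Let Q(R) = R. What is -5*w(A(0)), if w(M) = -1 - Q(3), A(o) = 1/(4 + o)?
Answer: 20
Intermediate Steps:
w(M) = -4 (w(M) = -1 - 1*3 = -1 - 3 = -4)
-5*w(A(0)) = -5*(-4) = 20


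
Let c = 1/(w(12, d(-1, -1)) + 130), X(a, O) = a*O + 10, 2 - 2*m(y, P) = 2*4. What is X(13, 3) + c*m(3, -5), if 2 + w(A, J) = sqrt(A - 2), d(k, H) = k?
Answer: 133657/2729 + sqrt(10)/5458 ≈ 48.977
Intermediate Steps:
w(A, J) = -2 + sqrt(-2 + A) (w(A, J) = -2 + sqrt(A - 2) = -2 + sqrt(-2 + A))
m(y, P) = -3 (m(y, P) = 1 - 4 = -3)
X(a, O) = 10 + O*a (X(a, O) = O*a + 10 = 10 + O*a)
c = 1/(128 + sqrt(10)) (c = 1/((-2 + sqrt(-2 + 12)) + 130) = 1/((-2 + sqrt(10)) + 130) = 1/(128 + sqrt(10)) ≈ 0.0076241)
X(13, 3) + c*m(3, -5) = (10 + 3*13) + (64/8187 - sqrt(10)/16374)*(-3) = (10 + 39) + (-64/2729 + sqrt(10)/5458) = 49 + (-64/2729 + sqrt(10)/5458) = 133657/2729 + sqrt(10)/5458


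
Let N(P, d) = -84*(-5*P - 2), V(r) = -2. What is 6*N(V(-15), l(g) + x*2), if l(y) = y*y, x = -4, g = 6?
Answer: -4032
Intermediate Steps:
l(y) = y**2
N(P, d) = 168 + 420*P (N(P, d) = -84*(-2 - 5*P) = 168 + 420*P)
6*N(V(-15), l(g) + x*2) = 6*(168 + 420*(-2)) = 6*(168 - 840) = 6*(-672) = -4032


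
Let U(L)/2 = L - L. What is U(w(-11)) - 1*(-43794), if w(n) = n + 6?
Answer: 43794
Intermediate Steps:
w(n) = 6 + n
U(L) = 0 (U(L) = 2*(L - L) = 2*0 = 0)
U(w(-11)) - 1*(-43794) = 0 - 1*(-43794) = 0 + 43794 = 43794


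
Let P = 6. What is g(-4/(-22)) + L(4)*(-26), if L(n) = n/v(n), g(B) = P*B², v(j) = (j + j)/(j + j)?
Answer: -12560/121 ≈ -103.80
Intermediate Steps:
v(j) = 1 (v(j) = (2*j)/((2*j)) = (2*j)*(1/(2*j)) = 1)
g(B) = 6*B²
L(n) = n (L(n) = n/1 = n*1 = n)
g(-4/(-22)) + L(4)*(-26) = 6*(-4/(-22))² + 4*(-26) = 6*(-4*(-1/22))² - 104 = 6*(2/11)² - 104 = 6*(4/121) - 104 = 24/121 - 104 = -12560/121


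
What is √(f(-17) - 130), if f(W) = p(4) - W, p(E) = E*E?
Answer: I*√97 ≈ 9.8489*I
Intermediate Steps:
p(E) = E²
f(W) = 16 - W (f(W) = 4² - W = 16 - W)
√(f(-17) - 130) = √((16 - 1*(-17)) - 130) = √((16 + 17) - 130) = √(33 - 130) = √(-97) = I*√97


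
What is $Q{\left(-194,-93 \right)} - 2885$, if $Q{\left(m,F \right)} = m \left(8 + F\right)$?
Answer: $13605$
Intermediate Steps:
$Q{\left(-194,-93 \right)} - 2885 = - 194 \left(8 - 93\right) - 2885 = \left(-194\right) \left(-85\right) - 2885 = 16490 - 2885 = 13605$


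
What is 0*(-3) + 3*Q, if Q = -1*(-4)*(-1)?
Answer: -12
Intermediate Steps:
Q = -4 (Q = 4*(-1) = -4)
0*(-3) + 3*Q = 0*(-3) + 3*(-4) = 0 - 12 = -12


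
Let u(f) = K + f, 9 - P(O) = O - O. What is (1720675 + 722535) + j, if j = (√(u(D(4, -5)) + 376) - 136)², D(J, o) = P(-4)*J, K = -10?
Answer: 2462108 - 272*√402 ≈ 2.4567e+6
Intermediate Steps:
P(O) = 9 (P(O) = 9 - (O - O) = 9 - 1*0 = 9 + 0 = 9)
D(J, o) = 9*J
u(f) = -10 + f
j = (-136 + √402)² (j = (√((-10 + 9*4) + 376) - 136)² = (√((-10 + 36) + 376) - 136)² = (√(26 + 376) - 136)² = (√402 - 136)² = (-136 + √402)² ≈ 13444.)
(1720675 + 722535) + j = (1720675 + 722535) + (136 - √402)² = 2443210 + (136 - √402)²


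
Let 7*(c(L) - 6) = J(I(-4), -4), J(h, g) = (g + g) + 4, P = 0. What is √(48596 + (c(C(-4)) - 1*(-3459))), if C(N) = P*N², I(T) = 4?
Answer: √2550961/7 ≈ 228.17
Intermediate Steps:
J(h, g) = 4 + 2*g (J(h, g) = 2*g + 4 = 4 + 2*g)
C(N) = 0 (C(N) = 0*N² = 0)
c(L) = 38/7 (c(L) = 6 + (4 + 2*(-4))/7 = 6 + (4 - 8)/7 = 6 + (⅐)*(-4) = 6 - 4/7 = 38/7)
√(48596 + (c(C(-4)) - 1*(-3459))) = √(48596 + (38/7 - 1*(-3459))) = √(48596 + (38/7 + 3459)) = √(48596 + 24251/7) = √(364423/7) = √2550961/7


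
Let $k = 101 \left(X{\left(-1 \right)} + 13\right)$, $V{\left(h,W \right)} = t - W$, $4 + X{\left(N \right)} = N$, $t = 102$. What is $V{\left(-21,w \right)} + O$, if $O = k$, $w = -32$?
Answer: $942$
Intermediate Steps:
$X{\left(N \right)} = -4 + N$
$V{\left(h,W \right)} = 102 - W$
$k = 808$ ($k = 101 \left(\left(-4 - 1\right) + 13\right) = 101 \left(-5 + 13\right) = 101 \cdot 8 = 808$)
$O = 808$
$V{\left(-21,w \right)} + O = \left(102 - -32\right) + 808 = \left(102 + 32\right) + 808 = 134 + 808 = 942$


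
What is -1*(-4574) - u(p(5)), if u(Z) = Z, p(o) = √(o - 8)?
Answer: 4574 - I*√3 ≈ 4574.0 - 1.732*I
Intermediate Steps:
p(o) = √(-8 + o)
-1*(-4574) - u(p(5)) = -1*(-4574) - √(-8 + 5) = 4574 - √(-3) = 4574 - I*√3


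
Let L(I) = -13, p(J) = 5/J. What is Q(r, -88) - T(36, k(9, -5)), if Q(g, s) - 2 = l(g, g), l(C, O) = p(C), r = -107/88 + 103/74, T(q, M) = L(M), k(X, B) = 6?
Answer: 24875/573 ≈ 43.412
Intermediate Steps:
T(q, M) = -13
r = 573/3256 (r = -107*1/88 + 103*(1/74) = -107/88 + 103/74 = 573/3256 ≈ 0.17598)
l(C, O) = 5/C
Q(g, s) = 2 + 5/g
Q(r, -88) - T(36, k(9, -5)) = (2 + 5/(573/3256)) - 1*(-13) = (2 + 5*(3256/573)) + 13 = (2 + 16280/573) + 13 = 17426/573 + 13 = 24875/573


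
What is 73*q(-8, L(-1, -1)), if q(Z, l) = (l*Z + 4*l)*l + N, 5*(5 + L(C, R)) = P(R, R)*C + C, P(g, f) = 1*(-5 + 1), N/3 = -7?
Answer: -179653/25 ≈ -7186.1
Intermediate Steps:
N = -21 (N = 3*(-7) = -21)
P(g, f) = -4 (P(g, f) = 1*(-4) = -4)
L(C, R) = -5 - 3*C/5 (L(C, R) = -5 + (-4*C + C)/5 = -5 + (-3*C)/5 = -5 - 3*C/5)
q(Z, l) = -21 + l*(4*l + Z*l) (q(Z, l) = (l*Z + 4*l)*l - 21 = (Z*l + 4*l)*l - 21 = (4*l + Z*l)*l - 21 = l*(4*l + Z*l) - 21 = -21 + l*(4*l + Z*l))
73*q(-8, L(-1, -1)) = 73*(-21 + 4*(-5 - ⅗*(-1))² - 8*(-5 - ⅗*(-1))²) = 73*(-21 + 4*(-5 + ⅗)² - 8*(-5 + ⅗)²) = 73*(-21 + 4*(-22/5)² - 8*(-22/5)²) = 73*(-21 + 4*(484/25) - 8*484/25) = 73*(-21 + 1936/25 - 3872/25) = 73*(-2461/25) = -179653/25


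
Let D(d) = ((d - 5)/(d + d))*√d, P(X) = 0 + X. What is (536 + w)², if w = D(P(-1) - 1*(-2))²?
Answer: 291600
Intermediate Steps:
P(X) = X
D(d) = (-5 + d)/(2*√d) (D(d) = ((-5 + d)/((2*d)))*√d = ((-5 + d)*(1/(2*d)))*√d = ((-5 + d)/(2*d))*√d = (-5 + d)/(2*√d))
w = 4 (w = ((-5 + (-1 - 1*(-2)))/(2*√(-1 - 1*(-2))))² = ((-5 + (-1 + 2))/(2*√(-1 + 2)))² = ((-5 + 1)/(2*√1))² = ((½)*1*(-4))² = (-2)² = 4)
(536 + w)² = (536 + 4)² = 540² = 291600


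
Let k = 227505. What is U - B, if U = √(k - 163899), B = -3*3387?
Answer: 10161 + √63606 ≈ 10413.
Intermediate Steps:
B = -10161
U = √63606 (U = √(227505 - 163899) = √63606 ≈ 252.20)
U - B = √63606 - 1*(-10161) = √63606 + 10161 = 10161 + √63606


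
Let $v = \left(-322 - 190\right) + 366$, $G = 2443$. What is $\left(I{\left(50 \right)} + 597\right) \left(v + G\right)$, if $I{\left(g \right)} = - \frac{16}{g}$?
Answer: $\frac{34264349}{25} \approx 1.3706 \cdot 10^{6}$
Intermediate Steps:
$v = -146$ ($v = -512 + 366 = -146$)
$\left(I{\left(50 \right)} + 597\right) \left(v + G\right) = \left(- \frac{16}{50} + 597\right) \left(-146 + 2443\right) = \left(\left(-16\right) \frac{1}{50} + 597\right) 2297 = \left(- \frac{8}{25} + 597\right) 2297 = \frac{14917}{25} \cdot 2297 = \frac{34264349}{25}$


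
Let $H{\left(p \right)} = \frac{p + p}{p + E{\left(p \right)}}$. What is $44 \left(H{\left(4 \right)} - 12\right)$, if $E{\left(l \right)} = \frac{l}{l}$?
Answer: $- \frac{2288}{5} \approx -457.6$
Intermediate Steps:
$E{\left(l \right)} = 1$
$H{\left(p \right)} = \frac{2 p}{1 + p}$ ($H{\left(p \right)} = \frac{p + p}{p + 1} = \frac{2 p}{1 + p}$)
$44 \left(H{\left(4 \right)} - 12\right) = 44 \left(2 \cdot 4 \frac{1}{1 + 4} - 12\right) = 44 \left(2 \cdot 4 \cdot \frac{1}{5} - 12\right) = 44 \left(\frac{8}{5} - 12\right) = 44 \left(- \frac{52}{5}\right) = - \frac{2288}{5}$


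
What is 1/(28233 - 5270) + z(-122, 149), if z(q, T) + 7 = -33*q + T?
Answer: 95709785/22963 ≈ 4168.0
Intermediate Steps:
z(q, T) = -7 + T - 33*q (z(q, T) = -7 + (-33*q + T) = -7 + (T - 33*q) = -7 + T - 33*q)
1/(28233 - 5270) + z(-122, 149) = 1/(28233 - 5270) + (-7 + 149 - 33*(-122)) = 1/22963 + (-7 + 149 + 4026) = 1/22963 + 4168 = 95709785/22963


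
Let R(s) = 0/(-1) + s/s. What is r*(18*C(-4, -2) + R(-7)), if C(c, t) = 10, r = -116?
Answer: -20996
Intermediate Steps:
R(s) = 1 (R(s) = 0*(-1) + 1 = 0 + 1 = 1)
r*(18*C(-4, -2) + R(-7)) = -116*(18*10 + 1) = -116*(180 + 1) = -116*181 = -20996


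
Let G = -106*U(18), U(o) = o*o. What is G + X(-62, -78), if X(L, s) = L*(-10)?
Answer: -33724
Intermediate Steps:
X(L, s) = -10*L
U(o) = o²
G = -34344 (G = -106*18² = -106*324 = -34344)
G + X(-62, -78) = -34344 - 10*(-62) = -34344 + 620 = -33724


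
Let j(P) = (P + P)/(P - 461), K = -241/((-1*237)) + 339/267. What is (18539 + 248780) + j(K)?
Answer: 2586483114657/9675643 ≈ 2.6732e+5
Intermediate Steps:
K = 48230/21093 (K = -241/(-237) + 339*(1/267) = -241*(-1/237) + 113/89 = 241/237 + 113/89 = 48230/21093 ≈ 2.2865)
j(P) = 2*P/(-461 + P) (j(P) = (2*P)/(-461 + P) = 2*P/(-461 + P))
(18539 + 248780) + j(K) = (18539 + 248780) + 2*(48230/21093)/(-461 + 48230/21093) = 267319 + 2*(48230/21093)/(-9675643/21093) = 267319 + 2*(48230/21093)*(-21093/9675643) = 267319 - 96460/9675643 = 2586483114657/9675643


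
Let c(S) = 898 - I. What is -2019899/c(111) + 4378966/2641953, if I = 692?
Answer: -5335576155751/544242318 ≈ -9803.7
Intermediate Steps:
c(S) = 206 (c(S) = 898 - 1*692 = 898 - 692 = 206)
-2019899/c(111) + 4378966/2641953 = -2019899/206 + 4378966/2641953 = -5335576155751/544242318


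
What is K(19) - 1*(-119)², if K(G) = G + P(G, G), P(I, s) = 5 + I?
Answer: -14118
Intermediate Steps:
K(G) = 5 + 2*G (K(G) = G + (5 + G) = 5 + 2*G)
K(19) - 1*(-119)² = (5 + 2*19) - 1*(-119)² = (5 + 38) - 1*14161 = 43 - 14161 = -14118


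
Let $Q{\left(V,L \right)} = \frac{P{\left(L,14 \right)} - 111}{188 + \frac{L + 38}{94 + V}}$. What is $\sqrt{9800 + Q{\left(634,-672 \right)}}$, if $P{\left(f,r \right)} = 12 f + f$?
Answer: $\frac{2 \sqrt{1256923620155}}{22705} \approx 98.756$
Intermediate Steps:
$P{\left(f,r \right)} = 13 f$
$Q{\left(V,L \right)} = \frac{-111 + 13 L}{188 + \frac{38 + L}{94 + V}}$ ($Q{\left(V,L \right)} = \frac{13 L - 111}{188 + \frac{L + 38}{94 + V}} = \frac{-111 + 13 L}{188 + \frac{38 + L}{94 + V}}$)
$\sqrt{9800 + Q{\left(634,-672 \right)}} = \sqrt{9800 + \frac{-10434 - 70374 + 1222 \left(-672\right) + 13 \left(-672\right) 634}{17710 - 672 + 188 \cdot 634}} = \sqrt{9800 + \frac{-10434 - 70374 - 821184 - 5538624}{17710 - 672 + 119192}} = \sqrt{9800 + \frac{1}{136230} \left(-6440616\right)} = \sqrt{9800 - \frac{1073436}{22705}} = \sqrt{\frac{221435564}{22705}} = \frac{2 \sqrt{1256923620155}}{22705}$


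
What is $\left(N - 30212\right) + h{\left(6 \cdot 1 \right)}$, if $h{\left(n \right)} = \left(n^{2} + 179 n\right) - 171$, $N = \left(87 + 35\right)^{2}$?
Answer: $-14389$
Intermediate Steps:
$N = 14884$ ($N = 122^{2} = 14884$)
$h{\left(n \right)} = -171 + n^{2} + 179 n$
$\left(N - 30212\right) + h{\left(6 \cdot 1 \right)} = \left(14884 - 30212\right) + \left(-171 + \left(6 \cdot 1\right)^{2} + 179 \cdot 6 \cdot 1\right) = -15328 + \left(-171 + 6^{2} + 179 \cdot 6\right) = -15328 + \left(-171 + 36 + 1074\right) = -15328 + 939 = -14389$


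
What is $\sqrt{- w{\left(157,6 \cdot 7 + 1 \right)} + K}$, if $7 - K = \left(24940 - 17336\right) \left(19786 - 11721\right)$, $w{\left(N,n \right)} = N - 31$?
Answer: $i \sqrt{61326379} \approx 7831.1 i$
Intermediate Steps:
$w{\left(N,n \right)} = -31 + N$
$K = -61326253$ ($K = 7 - \left(24940 - 17336\right) \left(19786 - 11721\right) = 7 - 7604 \cdot 8065 = 7 - 61326260 = -61326253$)
$\sqrt{- w{\left(157,6 \cdot 7 + 1 \right)} + K} = \sqrt{- (-31 + 157) - 61326253} = \sqrt{\left(-1\right) 126 - 61326253} = \sqrt{-126 - 61326253} = \sqrt{-61326379} = i \sqrt{61326379}$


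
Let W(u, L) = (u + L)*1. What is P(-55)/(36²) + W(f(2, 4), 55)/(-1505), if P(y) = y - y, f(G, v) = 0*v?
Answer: -11/301 ≈ -0.036545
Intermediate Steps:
f(G, v) = 0
W(u, L) = L + u (W(u, L) = (L + u)*1 = L + u)
P(y) = 0
P(-55)/(36²) + W(f(2, 4), 55)/(-1505) = 0/(36²) + (55 + 0)/(-1505) = 0/1296 + 55*(-1/1505) = 0*(1/1296) - 11/301 = 0 - 11/301 = -11/301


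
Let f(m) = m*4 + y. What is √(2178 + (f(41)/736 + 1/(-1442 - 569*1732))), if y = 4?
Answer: √873693277807692878/20027549 ≈ 46.672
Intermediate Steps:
f(m) = 4 + 4*m (f(m) = m*4 + 4 = 4*m + 4 = 4 + 4*m)
√(2178 + (f(41)/736 + 1/(-1442 - 569*1732))) = √(2178 + ((4 + 4*41)/736 + 1/(-1442 - 569*1732))) = √(2178 + ((4 + 164)*(1/736) + (1/1732)/(-2011))) = √(2178 + (168*(1/736) - 1/2011*1/1732)) = √(2178 + (21/92 - 1/3483052)) = √(2178 + 4571500/20027549) = √(43624573222/20027549) = √873693277807692878/20027549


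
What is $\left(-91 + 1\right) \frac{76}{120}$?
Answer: $-57$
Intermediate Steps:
$\left(-91 + 1\right) \frac{76}{120} = - 90 \cdot 76 \cdot \frac{1}{120} = \left(-90\right) \frac{19}{30} = -57$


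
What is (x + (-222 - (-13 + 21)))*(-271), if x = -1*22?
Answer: 68292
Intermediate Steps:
x = -22
(x + (-222 - (-13 + 21)))*(-271) = (-22 + (-222 - (-13 + 21)))*(-271) = (-22 + (-222 - 1*8))*(-271) = (-22 + (-222 - 8))*(-271) = (-22 - 230)*(-271) = -252*(-271) = 68292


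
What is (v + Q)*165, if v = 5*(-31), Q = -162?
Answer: -52305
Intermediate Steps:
v = -155
(v + Q)*165 = (-155 - 162)*165 = -317*165 = -52305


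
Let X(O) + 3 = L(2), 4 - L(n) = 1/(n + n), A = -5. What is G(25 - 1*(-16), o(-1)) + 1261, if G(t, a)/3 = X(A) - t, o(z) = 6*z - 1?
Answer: 4561/4 ≈ 1140.3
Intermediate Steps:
L(n) = 4 - 1/(2*n) (L(n) = 4 - 1/(n + n) = 4 - 1/(2*n))
o(z) = -1 + 6*z
X(O) = ¾ (X(O) = -3 + (4 - ½/2) = -3 + (4 - ½*½) = -3 + (4 - ¼) = -3 + 15/4 = ¾)
G(t, a) = 9/4 - 3*t (G(t, a) = 3*(¾ - t) = 9/4 - 3*t)
G(25 - 1*(-16), o(-1)) + 1261 = (9/4 - 3*(25 - 1*(-16))) + 1261 = (9/4 - 3*(25 + 16)) + 1261 = (9/4 - 3*41) + 1261 = (9/4 - 123) + 1261 = -483/4 + 1261 = 4561/4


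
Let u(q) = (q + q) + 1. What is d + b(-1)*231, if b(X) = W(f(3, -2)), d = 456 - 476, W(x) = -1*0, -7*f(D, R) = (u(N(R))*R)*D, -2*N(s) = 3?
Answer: -20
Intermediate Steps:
N(s) = -3/2 (N(s) = -½*3 = -3/2)
u(q) = 1 + 2*q (u(q) = 2*q + 1 = 1 + 2*q)
f(D, R) = 2*D*R/7 (f(D, R) = -(1 + 2*(-3/2))*R*D/7 = -(1 - 3)*R*D/7 = -(-2*R)*D/7 = -(-2)*D*R/7 = 2*D*R/7)
W(x) = 0
d = -20
b(X) = 0
d + b(-1)*231 = -20 + 0*231 = -20 + 0 = -20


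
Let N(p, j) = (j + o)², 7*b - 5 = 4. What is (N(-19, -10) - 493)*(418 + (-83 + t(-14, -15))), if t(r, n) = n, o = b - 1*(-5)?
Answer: -7513920/49 ≈ -1.5335e+5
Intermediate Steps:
b = 9/7 (b = 5/7 + (⅐)*4 = 5/7 + 4/7 = 9/7 ≈ 1.2857)
o = 44/7 (o = 9/7 - 1*(-5) = 9/7 + 5 = 44/7 ≈ 6.2857)
N(p, j) = (44/7 + j)² (N(p, j) = (j + 44/7)² = (44/7 + j)²)
(N(-19, -10) - 493)*(418 + (-83 + t(-14, -15))) = ((44 + 7*(-10))²/49 - 493)*(418 + (-83 - 15)) = ((44 - 70)²/49 - 493)*(418 - 98) = ((1/49)*(-26)² - 493)*320 = ((1/49)*676 - 493)*320 = (676/49 - 493)*320 = -23481/49*320 = -7513920/49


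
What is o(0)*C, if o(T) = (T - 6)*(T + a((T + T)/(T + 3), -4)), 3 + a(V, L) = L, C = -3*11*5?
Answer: -6930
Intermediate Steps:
C = -165 (C = -33*5 = -165)
a(V, L) = -3 + L
o(T) = (-7 + T)*(-6 + T) (o(T) = (T - 6)*(T + (-3 - 4)) = (-6 + T)*(T - 7) = (-6 + T)*(-7 + T) = (-7 + T)*(-6 + T))
o(0)*C = (42 + 0² - 13*0)*(-165) = (42 + 0 + 0)*(-165) = 42*(-165) = -6930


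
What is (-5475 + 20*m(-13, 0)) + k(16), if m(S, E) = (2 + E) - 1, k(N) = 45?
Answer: -5410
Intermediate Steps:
m(S, E) = 1 + E
(-5475 + 20*m(-13, 0)) + k(16) = (-5475 + 20*(1 + 0)) + 45 = (-5475 + 20*1) + 45 = (-5475 + 20) + 45 = -5455 + 45 = -5410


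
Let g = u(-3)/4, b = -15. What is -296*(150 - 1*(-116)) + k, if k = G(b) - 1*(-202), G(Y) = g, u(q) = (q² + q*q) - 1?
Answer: -314119/4 ≈ -78530.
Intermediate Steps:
u(q) = -1 + 2*q² (u(q) = (q² + q²) - 1 = 2*q² - 1 = -1 + 2*q²)
g = 17/4 (g = (-1 + 2*(-3)²)/4 = (-1 + 2*9)*(¼) = (-1 + 18)*(¼) = 17*(¼) = 17/4 ≈ 4.2500)
G(Y) = 17/4
k = 825/4 (k = 17/4 - 1*(-202) = 17/4 + 202 = 825/4 ≈ 206.25)
-296*(150 - 1*(-116)) + k = -296*(150 - 1*(-116)) + 825/4 = -296*(150 + 116) + 825/4 = -296*266 + 825/4 = -78736 + 825/4 = -314119/4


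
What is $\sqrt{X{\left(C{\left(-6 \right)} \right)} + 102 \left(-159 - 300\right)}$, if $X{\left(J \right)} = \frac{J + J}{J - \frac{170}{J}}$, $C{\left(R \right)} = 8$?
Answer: $\frac{i \sqrt{131515154}}{53} \approx 216.38 i$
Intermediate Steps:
$X{\left(J \right)} = \frac{2 J}{J - \frac{170}{J}}$
$\sqrt{X{\left(C{\left(-6 \right)} \right)} + 102 \left(-159 - 300\right)} = \sqrt{\frac{2 \cdot 8^{2}}{-170 + 8^{2}} + 102 \left(-159 - 300\right)} = \sqrt{2 \cdot 64 \frac{1}{-170 + 64} + 102 \left(-459\right)} = \sqrt{2 \cdot 64 \frac{1}{-106} - 46818} = \sqrt{2 \cdot 64 \left(- \frac{1}{106}\right) - 46818} = \sqrt{- \frac{64}{53} - 46818} = \sqrt{- \frac{2481418}{53}} = \frac{i \sqrt{131515154}}{53}$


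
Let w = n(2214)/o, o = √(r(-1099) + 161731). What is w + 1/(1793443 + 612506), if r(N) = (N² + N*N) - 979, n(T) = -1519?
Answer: 1/2405949 - 1519*√2576354/2576354 ≈ -0.94636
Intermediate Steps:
r(N) = -979 + 2*N² (r(N) = (N² + N²) - 979 = 2*N² - 979 = -979 + 2*N²)
o = √2576354 (o = √((-979 + 2*(-1099)²) + 161731) = √((-979 + 2*1207801) + 161731) = √((-979 + 2415602) + 161731) = √(2414623 + 161731) = √2576354 ≈ 1605.1)
w = -1519*√2576354/2576354 ≈ -0.94636
w + 1/(1793443 + 612506) = -1519*√2576354/2576354 + 1/(1793443 + 612506) = -1519*√2576354/2576354 + 1/2405949 = 1/2405949 - 1519*√2576354/2576354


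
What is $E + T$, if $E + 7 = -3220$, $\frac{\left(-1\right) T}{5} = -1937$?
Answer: $6458$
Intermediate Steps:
$T = 9685$ ($T = \left(-5\right) \left(-1937\right) = 9685$)
$E = -3227$ ($E = -7 - 3220 = -3227$)
$E + T = -3227 + 9685 = 6458$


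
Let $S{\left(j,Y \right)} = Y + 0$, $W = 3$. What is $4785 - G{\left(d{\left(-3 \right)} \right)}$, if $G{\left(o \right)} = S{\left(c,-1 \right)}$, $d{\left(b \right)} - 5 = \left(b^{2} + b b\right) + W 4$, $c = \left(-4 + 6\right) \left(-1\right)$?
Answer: $4786$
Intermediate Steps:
$c = -2$ ($c = 2 \left(-1\right) = -2$)
$d{\left(b \right)} = 17 + 2 b^{2}$ ($d{\left(b \right)} = 5 + \left(\left(b^{2} + b b\right) + 3 \cdot 4\right) = 5 + \left(\left(b^{2} + b^{2}\right) + 12\right) = 5 + \left(2 b^{2} + 12\right) = 5 + \left(12 + 2 b^{2}\right) = 17 + 2 b^{2}$)
$S{\left(j,Y \right)} = Y$
$G{\left(o \right)} = -1$
$4785 - G{\left(d{\left(-3 \right)} \right)} = 4785 - -1 = 4785 + 1 = 4786$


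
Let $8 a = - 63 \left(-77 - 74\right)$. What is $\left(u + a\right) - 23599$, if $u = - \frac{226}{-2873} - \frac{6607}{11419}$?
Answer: $- \frac{5881699176309}{262454296} \approx -22410.0$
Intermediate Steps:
$u = - \frac{16401217}{32806787}$ ($u = \left(-226\right) \left(- \frac{1}{2873}\right) - \frac{6607}{11419} = \frac{226}{2873} - \frac{6607}{11419} = - \frac{16401217}{32806787} \approx -0.49993$)
$a = \frac{9513}{8}$ ($a = \frac{\left(-63\right) \left(-77 - 74\right)}{8} = \frac{\left(-63\right) \left(-151\right)}{8} = \frac{1}{8} \cdot 9513 = \frac{9513}{8} \approx 1189.1$)
$\left(u + a\right) - 23599 = \left(- \frac{16401217}{32806787} + \frac{9513}{8}\right) - 23599 = \frac{311959754995}{262454296} - 23599 = - \frac{5881699176309}{262454296}$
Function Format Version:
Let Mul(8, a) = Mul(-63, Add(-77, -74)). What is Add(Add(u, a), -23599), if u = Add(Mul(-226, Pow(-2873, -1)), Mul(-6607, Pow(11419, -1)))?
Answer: Rational(-5881699176309, 262454296) ≈ -22410.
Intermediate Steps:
u = Rational(-16401217, 32806787) (u = Add(Mul(-226, Rational(-1, 2873)), Mul(-6607, Rational(1, 11419))) = Add(Rational(226, 2873), Rational(-6607, 11419)) = Rational(-16401217, 32806787) ≈ -0.49993)
a = Rational(9513, 8) (a = Mul(Rational(1, 8), Mul(-63, Add(-77, -74))) = Mul(Rational(1, 8), Mul(-63, -151)) = Mul(Rational(1, 8), 9513) = Rational(9513, 8) ≈ 1189.1)
Add(Add(u, a), -23599) = Add(Add(Rational(-16401217, 32806787), Rational(9513, 8)), -23599) = Add(Rational(311959754995, 262454296), -23599) = Rational(-5881699176309, 262454296)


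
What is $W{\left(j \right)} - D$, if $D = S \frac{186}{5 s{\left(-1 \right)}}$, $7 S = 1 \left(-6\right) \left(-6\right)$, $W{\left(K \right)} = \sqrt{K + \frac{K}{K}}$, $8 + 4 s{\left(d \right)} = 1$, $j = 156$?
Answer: $\frac{26784}{245} + \sqrt{157} \approx 121.85$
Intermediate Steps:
$s{\left(d \right)} = - \frac{7}{4}$ ($s{\left(d \right)} = -2 + \frac{1}{4} \cdot 1 = -2 + \frac{1}{4} = - \frac{7}{4}$)
$W{\left(K \right)} = \sqrt{1 + K}$ ($W{\left(K \right)} = \sqrt{K + 1} = \sqrt{1 + K}$)
$S = \frac{36}{7}$ ($S = \frac{1 \left(-6\right) \left(-6\right)}{7} = \frac{\left(-6\right) \left(-6\right)}{7} = \frac{1}{7} \cdot 36 = \frac{36}{7} \approx 5.1429$)
$D = - \frac{26784}{245}$ ($D = \frac{36 \frac{186}{5 \left(- \frac{7}{4}\right)}}{7} = \frac{36 \frac{186}{- \frac{35}{4}}}{7} = \frac{36 \cdot 186 \left(- \frac{4}{35}\right)}{7} = \frac{36}{7} \left(- \frac{744}{35}\right) = - \frac{26784}{245} \approx -109.32$)
$W{\left(j \right)} - D = \sqrt{1 + 156} - - \frac{26784}{245} = \sqrt{157} + \frac{26784}{245} = \frac{26784}{245} + \sqrt{157}$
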